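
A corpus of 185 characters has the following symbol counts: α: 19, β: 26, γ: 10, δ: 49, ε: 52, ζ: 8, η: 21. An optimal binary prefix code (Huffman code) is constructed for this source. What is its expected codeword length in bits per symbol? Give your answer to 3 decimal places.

Probabilities are the counts divided by 185.
Repeatedly combine the two least-probable nodes; the expected code length is the sum of the merged weights.
merge 8/185 + 2/37 → 18/185
merge 18/185 + 19/185 → 1/5
merge 21/185 + 26/185 → 47/185
merge 1/5 + 47/185 → 84/185
merge 49/185 + 52/185 → 101/185
merge 84/185 + 101/185 → 1
L = 18/185 + 1/5 + 47/185 + 84/185 + 101/185 + 1 = 472/185 ≈ 2.551 bits/symbol.

2.551 bits/symbol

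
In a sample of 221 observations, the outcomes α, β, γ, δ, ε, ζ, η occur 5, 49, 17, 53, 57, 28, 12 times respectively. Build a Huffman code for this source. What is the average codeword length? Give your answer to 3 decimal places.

Probabilities are the counts divided by 221.
Repeatedly combine the two least-probable nodes; the expected code length is the sum of the merged weights.
merge 5/221 + 12/221 → 1/13
merge 1/13 + 1/13 → 2/13
merge 28/221 + 2/13 → 62/221
merge 49/221 + 53/221 → 6/13
merge 57/221 + 62/221 → 7/13
merge 6/13 + 7/13 → 1
L = 1/13 + 2/13 + 62/221 + 6/13 + 7/13 + 1 = 555/221 ≈ 2.511 bits/symbol.

2.511 bits/symbol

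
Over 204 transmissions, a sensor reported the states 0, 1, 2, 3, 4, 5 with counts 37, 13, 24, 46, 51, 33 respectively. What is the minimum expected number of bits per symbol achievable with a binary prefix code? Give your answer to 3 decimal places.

Probabilities are the counts divided by 204.
Repeatedly combine the two least-probable nodes; the expected code length is the sum of the merged weights.
merge 13/204 + 2/17 → 37/204
merge 11/68 + 37/204 → 35/102
merge 37/204 + 23/102 → 83/204
merge 1/4 + 35/102 → 121/204
merge 83/204 + 121/204 → 1
L = 37/204 + 35/102 + 83/204 + 121/204 + 1 = 515/204 ≈ 2.525 bits/symbol.

2.525 bits/symbol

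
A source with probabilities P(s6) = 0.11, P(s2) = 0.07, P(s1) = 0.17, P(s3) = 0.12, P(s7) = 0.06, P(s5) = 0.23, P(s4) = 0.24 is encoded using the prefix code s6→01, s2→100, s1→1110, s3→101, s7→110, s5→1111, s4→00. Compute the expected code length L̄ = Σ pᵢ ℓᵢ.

3.05 bits/symbol

L̄ = Σ pᵢ·ℓᵢ = 0.11·2 + 0.07·3 + 0.17·4 + 0.12·3 + 0.06·3 + 0.23·4 + 0.24·2 = 3.05 bits/symbol.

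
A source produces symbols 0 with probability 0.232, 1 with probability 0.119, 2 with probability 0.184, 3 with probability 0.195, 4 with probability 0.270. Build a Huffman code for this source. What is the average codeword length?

2.303 bits/symbol

Repeatedly combine the two least-probable nodes; the expected code length is the sum of the merged weights.
merge 119/1000 + 23/125 → 303/1000
merge 39/200 + 29/125 → 427/1000
merge 27/100 + 303/1000 → 573/1000
merge 427/1000 + 573/1000 → 1
L = 303/1000 + 427/1000 + 573/1000 + 1 = 2303/1000 = 2.303 bits/symbol.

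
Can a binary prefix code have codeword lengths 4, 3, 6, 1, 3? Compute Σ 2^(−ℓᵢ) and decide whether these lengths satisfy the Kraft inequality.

With common denominator 2^6 = 64: Σ 2^(−ℓᵢ) = 4/64 + 8/64 + 1/64 + 32/64 + 8/64 = 53/64 = 0.828125.
Kraft's inequality requires Σ ≤ 1; here Σ = 0.828125 ≤ 1, so such a prefix code exists.

0.828125; yes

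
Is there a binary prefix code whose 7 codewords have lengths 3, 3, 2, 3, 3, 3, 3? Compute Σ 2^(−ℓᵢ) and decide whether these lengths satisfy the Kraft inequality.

With common denominator 2^3 = 8: Σ 2^(−ℓᵢ) = 1/8 + 1/8 + 2/8 + 1/8 + 1/8 + 1/8 + 1/8 = 8/8 = 1.
Kraft's inequality requires Σ ≤ 1; here Σ = 1 ≤ 1, so such a prefix code exists.

1; yes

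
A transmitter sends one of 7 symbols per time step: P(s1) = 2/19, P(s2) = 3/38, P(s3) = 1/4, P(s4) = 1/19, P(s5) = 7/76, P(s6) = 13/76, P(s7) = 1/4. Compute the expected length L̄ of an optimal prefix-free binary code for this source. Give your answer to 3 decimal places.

2.632 bits/symbol

Repeatedly combine the two least-probable nodes; the expected code length is the sum of the merged weights.
merge 1/19 + 3/38 → 5/38
merge 7/76 + 2/19 → 15/76
merge 5/38 + 13/76 → 23/76
merge 15/76 + 1/4 → 17/38
merge 1/4 + 23/76 → 21/38
merge 17/38 + 21/38 → 1
L = 5/38 + 15/76 + 23/76 + 17/38 + 21/38 + 1 = 50/19 ≈ 2.632 bits/symbol.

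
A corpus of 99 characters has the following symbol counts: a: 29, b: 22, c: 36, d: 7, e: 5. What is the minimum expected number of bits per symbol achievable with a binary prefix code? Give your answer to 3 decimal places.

2.101 bits/symbol

Probabilities are the counts divided by 99.
Repeatedly combine the two least-probable nodes; the expected code length is the sum of the merged weights.
merge 5/99 + 7/99 → 4/33
merge 4/33 + 2/9 → 34/99
merge 29/99 + 34/99 → 7/11
merge 4/11 + 7/11 → 1
L = 4/33 + 34/99 + 7/11 + 1 = 208/99 ≈ 2.101 bits/symbol.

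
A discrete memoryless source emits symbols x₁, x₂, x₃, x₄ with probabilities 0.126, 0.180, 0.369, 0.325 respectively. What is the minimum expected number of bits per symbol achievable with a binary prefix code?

Repeatedly combine the two least-probable nodes; the expected code length is the sum of the merged weights.
merge 63/500 + 9/50 → 153/500
merge 153/500 + 13/40 → 631/1000
merge 369/1000 + 631/1000 → 1
L = 153/500 + 631/1000 + 1 = 1937/1000 = 1.937 bits/symbol.

1.937 bits/symbol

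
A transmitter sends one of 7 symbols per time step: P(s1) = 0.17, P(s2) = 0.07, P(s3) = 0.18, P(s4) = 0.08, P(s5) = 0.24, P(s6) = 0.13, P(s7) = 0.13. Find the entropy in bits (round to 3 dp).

2.699 bits

H = −Σ pᵢ log₂ pᵢ.
−0.17·log₂(0.17) = 0.4346
−0.07·log₂(0.07) = 0.2686
−0.18·log₂(0.18) = 0.4453
−0.08·log₂(0.08) = 0.2915
−0.24·log₂(0.24) = 0.4941
−0.13·log₂(0.13) = 0.3826
−0.13·log₂(0.13) = 0.3826
Sum ≈ 2.6994 → 2.699 bits.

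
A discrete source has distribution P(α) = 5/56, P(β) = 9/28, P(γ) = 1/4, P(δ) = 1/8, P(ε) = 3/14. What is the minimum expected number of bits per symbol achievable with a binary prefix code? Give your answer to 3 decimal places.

2.214 bits/symbol

Repeatedly combine the two least-probable nodes; the expected code length is the sum of the merged weights.
merge 5/56 + 1/8 → 3/14
merge 3/14 + 3/14 → 3/7
merge 1/4 + 9/28 → 4/7
merge 3/7 + 4/7 → 1
L = 3/14 + 3/7 + 4/7 + 1 = 31/14 ≈ 2.214 bits/symbol.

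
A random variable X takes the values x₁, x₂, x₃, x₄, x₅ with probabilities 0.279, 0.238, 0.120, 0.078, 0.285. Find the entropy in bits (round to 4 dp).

2.1770 bits

H = −Σ pᵢ log₂ pᵢ.
−0.279·log₂(0.279) = 0.5138
−0.238·log₂(0.238) = 0.4929
−0.120·log₂(0.120) = 0.3671
−0.078·log₂(0.078) = 0.2871
−0.285·log₂(0.285) = 0.5161
Sum ≈ 2.1770 → 2.1770 bits.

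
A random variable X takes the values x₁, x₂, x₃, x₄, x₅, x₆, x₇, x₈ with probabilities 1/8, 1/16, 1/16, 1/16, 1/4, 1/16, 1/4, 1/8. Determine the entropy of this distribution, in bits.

2.75 bits

Each probability is a power of 1/2, so log₂(1/p) is an integer.
H = Σ p·log₂(1/p) = 1/8·3 + 1/16·4 + 1/16·4 + 1/16·4 + 1/4·2 + 1/16·4 + 1/4·2 + 1/8·3 = 2.75 bits.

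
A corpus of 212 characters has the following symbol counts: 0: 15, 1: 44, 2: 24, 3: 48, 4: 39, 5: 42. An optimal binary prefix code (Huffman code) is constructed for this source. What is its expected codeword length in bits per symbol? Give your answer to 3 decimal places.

Probabilities are the counts divided by 212.
Repeatedly combine the two least-probable nodes; the expected code length is the sum of the merged weights.
merge 15/212 + 6/53 → 39/212
merge 39/212 + 39/212 → 39/106
merge 21/106 + 11/53 → 43/106
merge 12/53 + 39/106 → 63/106
merge 43/106 + 63/106 → 1
L = 39/212 + 39/106 + 43/106 + 63/106 + 1 = 541/212 ≈ 2.552 bits/symbol.

2.552 bits/symbol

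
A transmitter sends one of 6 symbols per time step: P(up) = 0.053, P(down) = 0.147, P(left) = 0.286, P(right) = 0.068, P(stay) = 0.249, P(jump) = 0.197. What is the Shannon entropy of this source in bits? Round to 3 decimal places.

2.373 bits

H = −Σ pᵢ log₂ pᵢ.
−0.053·log₂(0.053) = 0.2246
−0.147·log₂(0.147) = 0.4066
−0.286·log₂(0.286) = 0.5165
−0.068·log₂(0.068) = 0.2637
−0.249·log₂(0.249) = 0.4994
−0.197·log₂(0.197) = 0.4617
Sum ≈ 2.3726 → 2.373 bits.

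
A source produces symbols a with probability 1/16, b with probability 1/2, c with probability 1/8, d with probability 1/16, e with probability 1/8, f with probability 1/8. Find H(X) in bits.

Each probability is a power of 1/2, so log₂(1/p) is an integer.
H = Σ p·log₂(1/p) = 1/16·4 + 1/2·1 + 1/8·3 + 1/16·4 + 1/8·3 + 1/8·3 = 2.125 bits.

2.125 bits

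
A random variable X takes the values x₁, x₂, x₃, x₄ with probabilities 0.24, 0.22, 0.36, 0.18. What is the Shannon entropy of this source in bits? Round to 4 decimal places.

1.9506 bits

H = −Σ pᵢ log₂ pᵢ.
−0.24·log₂(0.24) = 0.4941
−0.22·log₂(0.22) = 0.4806
−0.36·log₂(0.36) = 0.5306
−0.18·log₂(0.18) = 0.4453
Sum ≈ 1.9506 → 1.9506 bits.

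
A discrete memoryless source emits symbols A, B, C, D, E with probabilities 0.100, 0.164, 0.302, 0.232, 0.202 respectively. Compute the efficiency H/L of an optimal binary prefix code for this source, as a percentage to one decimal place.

98.8%

Entropy H = −Σ p log₂ p ≈ 2.2368 bits.
Huffman merges: 1/10+41/250→33/125; 101/500+29/125→217/500; 33/125+151/500→283/500; 217/500+283/500→1. L = 283/125 ≈ 2.2640.
Efficiency = H/L = 2.2368/2.2640 = 98.8%.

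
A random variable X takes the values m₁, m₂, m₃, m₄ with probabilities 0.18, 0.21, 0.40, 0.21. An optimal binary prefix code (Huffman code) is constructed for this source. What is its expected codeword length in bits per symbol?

Repeatedly combine the two least-probable nodes; the expected code length is the sum of the merged weights.
merge 9/50 + 21/100 → 39/100
merge 21/100 + 39/100 → 3/5
merge 2/5 + 3/5 → 1
L = 39/100 + 3/5 + 1 = 199/100 = 1.99 bits/symbol.

1.99 bits/symbol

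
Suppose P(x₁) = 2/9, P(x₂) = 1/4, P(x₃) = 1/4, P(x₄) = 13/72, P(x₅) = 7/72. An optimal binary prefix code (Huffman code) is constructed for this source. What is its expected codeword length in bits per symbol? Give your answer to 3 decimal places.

Repeatedly combine the two least-probable nodes; the expected code length is the sum of the merged weights.
merge 7/72 + 13/72 → 5/18
merge 2/9 + 1/4 → 17/36
merge 1/4 + 5/18 → 19/36
merge 17/36 + 19/36 → 1
L = 5/18 + 17/36 + 19/36 + 1 = 41/18 ≈ 2.278 bits/symbol.

2.278 bits/symbol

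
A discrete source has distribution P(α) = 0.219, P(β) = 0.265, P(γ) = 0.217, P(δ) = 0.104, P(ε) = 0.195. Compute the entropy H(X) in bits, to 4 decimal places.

2.2654 bits

H = −Σ pᵢ log₂ pᵢ.
−0.219·log₂(0.219) = 0.4798
−0.265·log₂(0.265) = 0.5077
−0.217·log₂(0.217) = 0.4783
−0.104·log₂(0.104) = 0.3396
−0.195·log₂(0.195) = 0.4599
Sum ≈ 2.2654 → 2.2654 bits.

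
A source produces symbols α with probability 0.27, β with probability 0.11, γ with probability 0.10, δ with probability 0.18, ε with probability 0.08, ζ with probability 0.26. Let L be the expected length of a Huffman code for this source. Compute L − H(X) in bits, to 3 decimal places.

0.035 bits

Entropy H = −Σ p log₂ p ≈ 2.4346 bits.
Huffman merges: 2/25+1/10→9/50; 11/100+9/50→29/100; 9/50+13/50→11/25; 27/100+29/100→14/25; 11/25+14/25→1. L = 247/100 ≈ 2.4700.
L − H = 2.4700 − 2.4346 = 0.035 bits.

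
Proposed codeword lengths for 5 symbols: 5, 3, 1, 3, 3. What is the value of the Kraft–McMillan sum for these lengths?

0.90625

With common denominator 2^5 = 32: Σ 2^(−ℓᵢ) = 1/32 + 4/32 + 16/32 + 4/32 + 4/32 = 29/32 = 0.90625.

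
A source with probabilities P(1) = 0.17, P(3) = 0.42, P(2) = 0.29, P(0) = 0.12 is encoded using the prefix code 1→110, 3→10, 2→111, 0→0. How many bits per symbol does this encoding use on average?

L̄ = Σ pᵢ·ℓᵢ = 0.17·3 + 0.42·2 + 0.29·3 + 0.12·1 = 2.34 bits/symbol.

2.34 bits/symbol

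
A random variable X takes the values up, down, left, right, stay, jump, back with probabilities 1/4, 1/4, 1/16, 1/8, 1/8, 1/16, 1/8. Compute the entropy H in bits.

2.625 bits

Each probability is a power of 1/2, so log₂(1/p) is an integer.
H = Σ p·log₂(1/p) = 1/4·2 + 1/4·2 + 1/16·4 + 1/8·3 + 1/8·3 + 1/16·4 + 1/8·3 = 2.625 bits.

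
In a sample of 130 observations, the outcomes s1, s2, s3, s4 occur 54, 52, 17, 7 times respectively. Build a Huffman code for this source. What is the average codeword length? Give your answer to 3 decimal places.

Probabilities are the counts divided by 130.
Repeatedly combine the two least-probable nodes; the expected code length is the sum of the merged weights.
merge 7/130 + 17/130 → 12/65
merge 12/65 + 2/5 → 38/65
merge 27/65 + 38/65 → 1
L = 12/65 + 38/65 + 1 = 23/13 ≈ 1.769 bits/symbol.

1.769 bits/symbol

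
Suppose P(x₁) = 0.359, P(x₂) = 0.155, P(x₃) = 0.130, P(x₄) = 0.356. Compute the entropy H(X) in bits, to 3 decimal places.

H = −Σ pᵢ log₂ pᵢ.
−0.359·log₂(0.359) = 0.5306
−0.155·log₂(0.155) = 0.4169
−0.130·log₂(0.130) = 0.3826
−0.356·log₂(0.356) = 0.5305
Sum ≈ 1.8606 → 1.861 bits.

1.861 bits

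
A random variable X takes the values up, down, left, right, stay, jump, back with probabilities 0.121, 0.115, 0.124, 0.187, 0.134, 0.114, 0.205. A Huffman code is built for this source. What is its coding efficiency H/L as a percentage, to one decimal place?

99.0%

Entropy H = −Σ p log₂ p ≈ 2.7677 bits.
Huffman merges: 57/500+23/200→229/1000; 121/1000+31/250→49/200; 67/500+187/1000→321/1000; 41/200+229/1000→217/500; 49/200+321/1000→283/500; 217/500+283/500→1. L = 559/200 ≈ 2.7950.
Efficiency = H/L = 2.7677/2.7950 = 99.0%.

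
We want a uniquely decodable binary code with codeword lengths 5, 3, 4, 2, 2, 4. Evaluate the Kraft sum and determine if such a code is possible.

With common denominator 2^5 = 32: Σ 2^(−ℓᵢ) = 1/32 + 4/32 + 2/32 + 8/32 + 8/32 + 2/32 = 25/32 = 0.78125.
Kraft's inequality requires Σ ≤ 1; here Σ = 0.78125 ≤ 1, so such a prefix code exists.

0.78125; yes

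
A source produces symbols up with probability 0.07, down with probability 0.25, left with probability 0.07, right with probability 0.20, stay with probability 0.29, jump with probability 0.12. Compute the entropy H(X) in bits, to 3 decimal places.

H = −Σ pᵢ log₂ pᵢ.
−0.07·log₂(0.07) = 0.2686
−0.25·log₂(0.25) = 0.5000
−0.07·log₂(0.07) = 0.2686
−0.20·log₂(0.20) = 0.4644
−0.29·log₂(0.29) = 0.5179
−0.12·log₂(0.12) = 0.3671
Sum ≈ 2.3865 → 2.386 bits.

2.386 bits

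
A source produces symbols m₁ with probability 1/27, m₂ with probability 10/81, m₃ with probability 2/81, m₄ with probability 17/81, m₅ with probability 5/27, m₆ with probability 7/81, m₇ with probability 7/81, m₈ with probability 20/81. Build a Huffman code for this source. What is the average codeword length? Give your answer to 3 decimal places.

Repeatedly combine the two least-probable nodes; the expected code length is the sum of the merged weights.
merge 2/81 + 1/27 → 5/81
merge 5/81 + 7/81 → 4/27
merge 7/81 + 10/81 → 17/81
merge 4/27 + 5/27 → 1/3
merge 17/81 + 17/81 → 34/81
merge 20/81 + 1/3 → 47/81
merge 34/81 + 47/81 → 1
L = 5/81 + 4/27 + 17/81 + 1/3 + 34/81 + 47/81 + 1 = 223/81 ≈ 2.753 bits/symbol.

2.753 bits/symbol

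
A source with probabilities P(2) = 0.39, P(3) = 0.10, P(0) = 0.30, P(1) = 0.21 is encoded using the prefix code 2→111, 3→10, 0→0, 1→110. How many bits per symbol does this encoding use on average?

2.3 bits/symbol

L̄ = Σ pᵢ·ℓᵢ = 0.39·3 + 0.10·2 + 0.30·1 + 0.21·3 = 2.3 bits/symbol.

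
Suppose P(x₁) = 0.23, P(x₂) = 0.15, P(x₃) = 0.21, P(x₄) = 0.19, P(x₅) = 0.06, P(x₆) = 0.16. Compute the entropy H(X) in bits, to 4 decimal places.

2.4928 bits

H = −Σ pᵢ log₂ pᵢ.
−0.23·log₂(0.23) = 0.4877
−0.15·log₂(0.15) = 0.4105
−0.21·log₂(0.21) = 0.4728
−0.19·log₂(0.19) = 0.4552
−0.06·log₂(0.06) = 0.2435
−0.16·log₂(0.16) = 0.4230
Sum ≈ 2.4928 → 2.4928 bits.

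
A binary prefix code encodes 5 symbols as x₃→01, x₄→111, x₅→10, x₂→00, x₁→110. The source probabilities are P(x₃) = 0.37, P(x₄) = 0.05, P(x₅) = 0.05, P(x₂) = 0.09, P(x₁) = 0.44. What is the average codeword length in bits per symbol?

2.49 bits/symbol

L̄ = Σ pᵢ·ℓᵢ = 0.37·2 + 0.05·3 + 0.05·2 + 0.09·2 + 0.44·3 = 2.49 bits/symbol.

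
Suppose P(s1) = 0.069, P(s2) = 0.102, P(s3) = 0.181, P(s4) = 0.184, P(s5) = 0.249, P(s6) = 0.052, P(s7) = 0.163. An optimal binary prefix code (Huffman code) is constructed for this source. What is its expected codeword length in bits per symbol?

Repeatedly combine the two least-probable nodes; the expected code length is the sum of the merged weights.
merge 13/250 + 69/1000 → 121/1000
merge 51/500 + 121/1000 → 223/1000
merge 163/1000 + 181/1000 → 43/125
merge 23/125 + 223/1000 → 407/1000
merge 249/1000 + 43/125 → 593/1000
merge 407/1000 + 593/1000 → 1
L = 121/1000 + 223/1000 + 43/125 + 407/1000 + 593/1000 + 1 = 336/125 = 2.688 bits/symbol.

2.688 bits/symbol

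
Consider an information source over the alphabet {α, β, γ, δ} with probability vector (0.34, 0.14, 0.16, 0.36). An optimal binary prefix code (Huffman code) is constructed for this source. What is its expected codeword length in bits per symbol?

1.94 bits/symbol

Repeatedly combine the two least-probable nodes; the expected code length is the sum of the merged weights.
merge 7/50 + 4/25 → 3/10
merge 3/10 + 17/50 → 16/25
merge 9/25 + 16/25 → 1
L = 3/10 + 16/25 + 1 = 97/50 = 1.94 bits/symbol.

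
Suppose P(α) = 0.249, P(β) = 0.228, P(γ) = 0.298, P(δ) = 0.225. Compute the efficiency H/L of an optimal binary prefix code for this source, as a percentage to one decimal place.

Entropy H = −Σ p log₂ p ≈ 1.9904 bits.
Huffman merges: 9/40+57/250→453/1000; 249/1000+149/500→547/1000; 453/1000+547/1000→1. L = 2 ≈ 2.0000.
Efficiency = H/L = 1.9904/2.0000 = 99.5%.

99.5%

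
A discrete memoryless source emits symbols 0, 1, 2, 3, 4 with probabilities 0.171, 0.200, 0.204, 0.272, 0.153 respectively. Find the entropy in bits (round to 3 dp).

2.293 bits

H = −Σ pᵢ log₂ pᵢ.
−0.171·log₂(0.171) = 0.4357
−0.200·log₂(0.200) = 0.4644
−0.204·log₂(0.204) = 0.4678
−0.272·log₂(0.272) = 0.5109
−0.153·log₂(0.153) = 0.4144
Sum ≈ 2.2932 → 2.293 bits.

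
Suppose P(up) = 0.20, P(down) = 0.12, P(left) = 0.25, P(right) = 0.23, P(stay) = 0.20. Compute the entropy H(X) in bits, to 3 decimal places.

2.284 bits

H = −Σ pᵢ log₂ pᵢ.
−0.20·log₂(0.20) = 0.4644
−0.12·log₂(0.12) = 0.3671
−0.25·log₂(0.25) = 0.5000
−0.23·log₂(0.23) = 0.4877
−0.20·log₂(0.20) = 0.4644
Sum ≈ 2.2835 → 2.284 bits.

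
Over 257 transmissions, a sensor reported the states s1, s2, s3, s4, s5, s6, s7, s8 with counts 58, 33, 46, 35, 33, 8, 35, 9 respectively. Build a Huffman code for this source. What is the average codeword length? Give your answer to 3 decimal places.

Probabilities are the counts divided by 257.
Repeatedly combine the two least-probable nodes; the expected code length is the sum of the merged weights.
merge 8/257 + 9/257 → 17/257
merge 17/257 + 33/257 → 50/257
merge 33/257 + 35/257 → 68/257
merge 35/257 + 46/257 → 81/257
merge 50/257 + 58/257 → 108/257
merge 68/257 + 81/257 → 149/257
merge 108/257 + 149/257 → 1
L = 17/257 + 50/257 + 68/257 + 81/257 + 108/257 + 149/257 + 1 = 730/257 ≈ 2.840 bits/symbol.

2.840 bits/symbol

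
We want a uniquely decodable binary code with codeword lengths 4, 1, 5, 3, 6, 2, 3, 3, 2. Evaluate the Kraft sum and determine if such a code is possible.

With common denominator 2^6 = 64: Σ 2^(−ℓᵢ) = 4/64 + 32/64 + 2/64 + 8/64 + 1/64 + 16/64 + 8/64 + 8/64 + 16/64 = 95/64 = 1.484375.
Kraft's inequality requires Σ ≤ 1; here Σ = 1.484375 > 1, so no such prefix code exists.

1.484375; no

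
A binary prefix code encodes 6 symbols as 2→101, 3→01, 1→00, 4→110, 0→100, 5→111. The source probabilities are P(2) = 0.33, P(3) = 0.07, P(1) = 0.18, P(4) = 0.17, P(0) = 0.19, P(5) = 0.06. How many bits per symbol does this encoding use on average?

2.75 bits/symbol

L̄ = Σ pᵢ·ℓᵢ = 0.33·3 + 0.07·2 + 0.18·2 + 0.17·3 + 0.19·3 + 0.06·3 = 2.75 bits/symbol.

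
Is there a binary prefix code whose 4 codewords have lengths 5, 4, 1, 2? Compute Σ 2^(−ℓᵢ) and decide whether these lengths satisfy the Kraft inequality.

With common denominator 2^5 = 32: Σ 2^(−ℓᵢ) = 1/32 + 2/32 + 16/32 + 8/32 = 27/32 = 0.84375.
Kraft's inequality requires Σ ≤ 1; here Σ = 0.84375 ≤ 1, so such a prefix code exists.

0.84375; yes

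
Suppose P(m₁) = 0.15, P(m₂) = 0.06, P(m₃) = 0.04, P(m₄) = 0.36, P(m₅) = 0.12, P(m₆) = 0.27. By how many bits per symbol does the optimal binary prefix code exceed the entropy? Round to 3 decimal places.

0.072 bits

Entropy H = −Σ p log₂ p ≈ 2.2475 bits.
Huffman merges: 1/25+3/50→1/10; 1/10+3/25→11/50; 3/20+11/50→37/100; 27/100+9/25→63/100; 37/100+63/100→1. L = 58/25 ≈ 2.3200.
L − H = 2.3200 − 2.2475 = 0.072 bits.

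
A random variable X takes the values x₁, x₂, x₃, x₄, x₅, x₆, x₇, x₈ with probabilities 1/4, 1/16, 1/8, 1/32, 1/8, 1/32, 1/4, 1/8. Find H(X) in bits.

Each probability is a power of 1/2, so log₂(1/p) is an integer.
H = Σ p·log₂(1/p) = 1/4·2 + 1/16·4 + 1/8·3 + 1/32·5 + 1/8·3 + 1/32·5 + 1/4·2 + 1/8·3 = 2.6875 bits.

2.6875 bits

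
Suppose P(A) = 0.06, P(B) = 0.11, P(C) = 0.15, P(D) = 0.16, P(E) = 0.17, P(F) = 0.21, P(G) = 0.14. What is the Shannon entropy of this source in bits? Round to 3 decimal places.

2.732 bits

H = −Σ pᵢ log₂ pᵢ.
−0.06·log₂(0.06) = 0.2435
−0.11·log₂(0.11) = 0.3503
−0.15·log₂(0.15) = 0.4105
−0.16·log₂(0.16) = 0.4230
−0.17·log₂(0.17) = 0.4346
−0.21·log₂(0.21) = 0.4728
−0.14·log₂(0.14) = 0.3971
Sum ≈ 2.7319 → 2.732 bits.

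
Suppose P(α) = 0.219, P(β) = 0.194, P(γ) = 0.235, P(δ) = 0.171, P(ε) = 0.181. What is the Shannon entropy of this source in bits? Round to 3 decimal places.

H = −Σ pᵢ log₂ pᵢ.
−0.219·log₂(0.219) = 0.4798
−0.194·log₂(0.194) = 0.4590
−0.235·log₂(0.235) = 0.4910
−0.171·log₂(0.171) = 0.4357
−0.181·log₂(0.181) = 0.4463
Sum ≈ 2.3118 → 2.312 bits.

2.312 bits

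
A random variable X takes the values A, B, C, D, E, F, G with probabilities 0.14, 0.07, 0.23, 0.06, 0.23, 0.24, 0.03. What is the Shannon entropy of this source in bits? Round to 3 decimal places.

2.530 bits

H = −Σ pᵢ log₂ pᵢ.
−0.14·log₂(0.14) = 0.3971
−0.07·log₂(0.07) = 0.2686
−0.23·log₂(0.23) = 0.4877
−0.06·log₂(0.06) = 0.2435
−0.23·log₂(0.23) = 0.4877
−0.24·log₂(0.24) = 0.4941
−0.03·log₂(0.03) = 0.1518
Sum ≈ 2.5304 → 2.530 bits.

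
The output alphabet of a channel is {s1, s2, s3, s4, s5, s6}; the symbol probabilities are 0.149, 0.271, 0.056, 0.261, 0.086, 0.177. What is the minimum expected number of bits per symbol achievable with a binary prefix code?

Repeatedly combine the two least-probable nodes; the expected code length is the sum of the merged weights.
merge 7/125 + 43/500 → 71/500
merge 71/500 + 149/1000 → 291/1000
merge 177/1000 + 261/1000 → 219/500
merge 271/1000 + 291/1000 → 281/500
merge 219/500 + 281/500 → 1
L = 71/500 + 291/1000 + 219/500 + 281/500 + 1 = 2433/1000 = 2.433 bits/symbol.

2.433 bits/symbol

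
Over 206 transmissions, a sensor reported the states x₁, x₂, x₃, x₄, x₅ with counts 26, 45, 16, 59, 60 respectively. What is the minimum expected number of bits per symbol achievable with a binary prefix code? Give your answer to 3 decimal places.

2.204 bits/symbol

Probabilities are the counts divided by 206.
Repeatedly combine the two least-probable nodes; the expected code length is the sum of the merged weights.
merge 8/103 + 13/103 → 21/103
merge 21/103 + 45/206 → 87/206
merge 59/206 + 30/103 → 119/206
merge 87/206 + 119/206 → 1
L = 21/103 + 87/206 + 119/206 + 1 = 227/103 ≈ 2.204 bits/symbol.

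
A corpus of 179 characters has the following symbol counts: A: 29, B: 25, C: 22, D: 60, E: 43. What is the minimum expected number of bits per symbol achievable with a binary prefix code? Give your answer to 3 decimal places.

Probabilities are the counts divided by 179.
Repeatedly combine the two least-probable nodes; the expected code length is the sum of the merged weights.
merge 22/179 + 25/179 → 47/179
merge 29/179 + 43/179 → 72/179
merge 47/179 + 60/179 → 107/179
merge 72/179 + 107/179 → 1
L = 47/179 + 72/179 + 107/179 + 1 = 405/179 ≈ 2.263 bits/symbol.

2.263 bits/symbol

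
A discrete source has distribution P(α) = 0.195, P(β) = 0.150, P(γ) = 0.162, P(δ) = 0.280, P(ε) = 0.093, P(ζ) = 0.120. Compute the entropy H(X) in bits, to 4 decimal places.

H = −Σ pᵢ log₂ pᵢ.
−0.195·log₂(0.195) = 0.4599
−0.150·log₂(0.150) = 0.4105
−0.162·log₂(0.162) = 0.4254
−0.280·log₂(0.280) = 0.5142
−0.093·log₂(0.093) = 0.3187
−0.120·log₂(0.120) = 0.3671
Sum ≈ 2.4958 → 2.4958 bits.

2.4958 bits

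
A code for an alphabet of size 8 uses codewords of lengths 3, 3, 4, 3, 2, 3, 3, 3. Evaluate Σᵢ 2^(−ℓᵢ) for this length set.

1.0625

With common denominator 2^4 = 16: Σ 2^(−ℓᵢ) = 2/16 + 2/16 + 1/16 + 2/16 + 4/16 + 2/16 + 2/16 + 2/16 = 17/16 = 1.0625.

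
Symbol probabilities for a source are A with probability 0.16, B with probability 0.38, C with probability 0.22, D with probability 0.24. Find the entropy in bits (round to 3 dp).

1.928 bits

H = −Σ pᵢ log₂ pᵢ.
−0.16·log₂(0.16) = 0.4230
−0.38·log₂(0.38) = 0.5305
−0.22·log₂(0.22) = 0.4806
−0.24·log₂(0.24) = 0.4941
Sum ≈ 1.9282 → 1.928 bits.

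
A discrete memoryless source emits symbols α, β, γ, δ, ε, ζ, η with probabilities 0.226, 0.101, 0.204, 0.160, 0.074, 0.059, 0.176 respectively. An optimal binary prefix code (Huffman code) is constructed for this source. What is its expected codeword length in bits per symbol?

2.703 bits/symbol

Repeatedly combine the two least-probable nodes; the expected code length is the sum of the merged weights.
merge 59/1000 + 37/500 → 133/1000
merge 101/1000 + 133/1000 → 117/500
merge 4/25 + 22/125 → 42/125
merge 51/250 + 113/500 → 43/100
merge 117/500 + 42/125 → 57/100
merge 43/100 + 57/100 → 1
L = 133/1000 + 117/500 + 42/125 + 43/100 + 57/100 + 1 = 2703/1000 = 2.703 bits/symbol.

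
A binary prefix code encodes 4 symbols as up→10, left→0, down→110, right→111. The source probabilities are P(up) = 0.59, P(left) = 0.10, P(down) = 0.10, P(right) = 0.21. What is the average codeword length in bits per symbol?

L̄ = Σ pᵢ·ℓᵢ = 0.59·2 + 0.10·1 + 0.10·3 + 0.21·3 = 2.21 bits/symbol.

2.21 bits/symbol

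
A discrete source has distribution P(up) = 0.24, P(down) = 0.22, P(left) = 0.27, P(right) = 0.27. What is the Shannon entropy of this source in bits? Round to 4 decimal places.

1.9948 bits

H = −Σ pᵢ log₂ pᵢ.
−0.24·log₂(0.24) = 0.4941
−0.22·log₂(0.22) = 0.4806
−0.27·log₂(0.27) = 0.5100
−0.27·log₂(0.27) = 0.5100
Sum ≈ 1.9948 → 1.9948 bits.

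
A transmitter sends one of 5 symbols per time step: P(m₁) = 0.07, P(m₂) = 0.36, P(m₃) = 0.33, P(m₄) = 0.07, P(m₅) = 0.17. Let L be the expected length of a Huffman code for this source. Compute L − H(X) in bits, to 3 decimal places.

0.060 bits

Entropy H = −Σ p log₂ p ≈ 2.0301 bits.
Huffman merges: 7/100+7/100→7/50; 7/50+17/100→31/100; 31/100+33/100→16/25; 9/25+16/25→1. L = 209/100 ≈ 2.0900.
L − H = 2.0900 − 2.0301 = 0.060 bits.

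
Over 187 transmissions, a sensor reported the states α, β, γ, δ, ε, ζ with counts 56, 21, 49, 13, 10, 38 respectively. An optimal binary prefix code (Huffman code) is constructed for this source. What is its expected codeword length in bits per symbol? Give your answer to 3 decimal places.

2.358 bits/symbol

Probabilities are the counts divided by 187.
Repeatedly combine the two least-probable nodes; the expected code length is the sum of the merged weights.
merge 10/187 + 13/187 → 23/187
merge 21/187 + 23/187 → 4/17
merge 38/187 + 4/17 → 82/187
merge 49/187 + 56/187 → 105/187
merge 82/187 + 105/187 → 1
L = 23/187 + 4/17 + 82/187 + 105/187 + 1 = 441/187 ≈ 2.358 bits/symbol.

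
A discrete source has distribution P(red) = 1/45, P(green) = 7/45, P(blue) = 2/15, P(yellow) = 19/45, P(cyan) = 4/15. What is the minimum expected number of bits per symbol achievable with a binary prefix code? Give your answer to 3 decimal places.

2.044 bits/symbol

Repeatedly combine the two least-probable nodes; the expected code length is the sum of the merged weights.
merge 1/45 + 2/15 → 7/45
merge 7/45 + 7/45 → 14/45
merge 4/15 + 14/45 → 26/45
merge 19/45 + 26/45 → 1
L = 7/45 + 14/45 + 26/45 + 1 = 92/45 ≈ 2.044 bits/symbol.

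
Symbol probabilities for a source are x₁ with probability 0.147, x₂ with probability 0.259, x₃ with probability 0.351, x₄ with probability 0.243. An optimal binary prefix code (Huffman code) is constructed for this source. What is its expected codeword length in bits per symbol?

2 bits/symbol

Repeatedly combine the two least-probable nodes; the expected code length is the sum of the merged weights.
merge 147/1000 + 243/1000 → 39/100
merge 259/1000 + 351/1000 → 61/100
merge 39/100 + 61/100 → 1
L = 39/100 + 61/100 + 1 = 2 bits/symbol.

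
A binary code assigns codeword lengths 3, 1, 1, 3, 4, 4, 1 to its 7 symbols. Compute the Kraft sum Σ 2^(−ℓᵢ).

With common denominator 2^4 = 16: Σ 2^(−ℓᵢ) = 2/16 + 8/16 + 8/16 + 2/16 + 1/16 + 1/16 + 8/16 = 30/16 = 1.875.

1.875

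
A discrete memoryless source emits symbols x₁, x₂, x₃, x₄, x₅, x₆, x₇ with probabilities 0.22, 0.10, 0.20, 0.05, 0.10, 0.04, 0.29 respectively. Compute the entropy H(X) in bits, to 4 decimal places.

2.5291 bits

H = −Σ pᵢ log₂ pᵢ.
−0.22·log₂(0.22) = 0.4806
−0.10·log₂(0.10) = 0.3322
−0.20·log₂(0.20) = 0.4644
−0.05·log₂(0.05) = 0.2161
−0.10·log₂(0.10) = 0.3322
−0.04·log₂(0.04) = 0.1858
−0.29·log₂(0.29) = 0.5179
Sum ≈ 2.5291 → 2.5291 bits.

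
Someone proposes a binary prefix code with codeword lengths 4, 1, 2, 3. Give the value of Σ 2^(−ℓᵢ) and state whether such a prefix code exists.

With common denominator 2^4 = 16: Σ 2^(−ℓᵢ) = 1/16 + 8/16 + 4/16 + 2/16 = 15/16 = 0.9375.
Kraft's inequality requires Σ ≤ 1; here Σ = 0.9375 ≤ 1, so such a prefix code exists.

0.9375; yes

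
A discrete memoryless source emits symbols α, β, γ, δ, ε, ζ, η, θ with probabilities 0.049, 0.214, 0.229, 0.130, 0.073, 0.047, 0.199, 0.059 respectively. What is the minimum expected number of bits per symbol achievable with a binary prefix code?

2.785 bits/symbol

Repeatedly combine the two least-probable nodes; the expected code length is the sum of the merged weights.
merge 47/1000 + 49/1000 → 12/125
merge 59/1000 + 73/1000 → 33/250
merge 12/125 + 13/100 → 113/500
merge 33/250 + 199/1000 → 331/1000
merge 107/500 + 113/500 → 11/25
merge 229/1000 + 331/1000 → 14/25
merge 11/25 + 14/25 → 1
L = 12/125 + 33/250 + 113/500 + 331/1000 + 11/25 + 14/25 + 1 = 557/200 = 2.785 bits/symbol.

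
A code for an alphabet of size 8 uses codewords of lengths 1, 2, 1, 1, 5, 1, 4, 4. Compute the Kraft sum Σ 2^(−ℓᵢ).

With common denominator 2^5 = 32: Σ 2^(−ℓᵢ) = 16/32 + 8/32 + 16/32 + 16/32 + 1/32 + 16/32 + 2/32 + 2/32 = 77/32 = 2.40625.

2.40625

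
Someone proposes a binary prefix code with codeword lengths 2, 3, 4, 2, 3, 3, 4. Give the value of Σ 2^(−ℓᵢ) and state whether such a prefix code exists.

1; yes

With common denominator 2^4 = 16: Σ 2^(−ℓᵢ) = 4/16 + 2/16 + 1/16 + 4/16 + 2/16 + 2/16 + 1/16 = 16/16 = 1.
Kraft's inequality requires Σ ≤ 1; here Σ = 1 ≤ 1, so such a prefix code exists.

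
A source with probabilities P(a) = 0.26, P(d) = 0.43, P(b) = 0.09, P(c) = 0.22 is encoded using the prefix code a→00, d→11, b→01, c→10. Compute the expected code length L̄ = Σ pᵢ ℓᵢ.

2 bits/symbol

L̄ = Σ pᵢ·ℓᵢ = 0.26·2 + 0.43·2 + 0.09·2 + 0.22·2 = 2 bits/symbol.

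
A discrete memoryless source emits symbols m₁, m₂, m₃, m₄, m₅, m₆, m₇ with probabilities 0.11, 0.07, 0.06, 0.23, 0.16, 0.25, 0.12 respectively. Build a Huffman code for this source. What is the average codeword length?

2.65 bits/symbol

Repeatedly combine the two least-probable nodes; the expected code length is the sum of the merged weights.
merge 3/50 + 7/100 → 13/100
merge 11/100 + 3/25 → 23/100
merge 13/100 + 4/25 → 29/100
merge 23/100 + 23/100 → 23/50
merge 1/4 + 29/100 → 27/50
merge 23/50 + 27/50 → 1
L = 13/100 + 23/100 + 29/100 + 23/50 + 27/50 + 1 = 53/20 = 2.65 bits/symbol.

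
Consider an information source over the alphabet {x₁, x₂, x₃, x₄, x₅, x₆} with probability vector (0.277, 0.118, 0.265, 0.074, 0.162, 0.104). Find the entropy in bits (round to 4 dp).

H = −Σ pᵢ log₂ pᵢ.
−0.277·log₂(0.277) = 0.5130
−0.118·log₂(0.118) = 0.3638
−0.265·log₂(0.265) = 0.5077
−0.074·log₂(0.074) = 0.2780
−0.162·log₂(0.162) = 0.4254
−0.104·log₂(0.104) = 0.3396
Sum ≈ 2.4275 → 2.4275 bits.

2.4275 bits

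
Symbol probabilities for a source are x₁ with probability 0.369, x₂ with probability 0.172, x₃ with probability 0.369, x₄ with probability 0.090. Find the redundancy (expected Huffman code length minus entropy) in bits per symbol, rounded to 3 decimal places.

0.082 bits

Entropy H = −Σ p log₂ p ≈ 1.8109 bits.
Huffman merges: 9/100+43/250→131/500; 131/500+369/1000→631/1000; 369/1000+631/1000→1. L = 1893/1000 ≈ 1.8930.
L − H = 1.8930 − 1.8109 = 0.082 bits.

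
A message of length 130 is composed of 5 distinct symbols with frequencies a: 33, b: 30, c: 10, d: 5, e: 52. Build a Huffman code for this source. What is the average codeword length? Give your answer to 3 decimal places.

2.062 bits/symbol

Probabilities are the counts divided by 130.
Repeatedly combine the two least-probable nodes; the expected code length is the sum of the merged weights.
merge 1/26 + 1/13 → 3/26
merge 3/26 + 3/13 → 9/26
merge 33/130 + 9/26 → 3/5
merge 2/5 + 3/5 → 1
L = 3/26 + 9/26 + 3/5 + 1 = 134/65 ≈ 2.062 bits/symbol.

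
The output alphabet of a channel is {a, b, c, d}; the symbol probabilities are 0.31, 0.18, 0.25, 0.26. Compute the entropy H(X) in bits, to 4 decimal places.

1.9744 bits

H = −Σ pᵢ log₂ pᵢ.
−0.31·log₂(0.31) = 0.5238
−0.18·log₂(0.18) = 0.4453
−0.25·log₂(0.25) = 0.5000
−0.26·log₂(0.26) = 0.5053
Sum ≈ 1.9744 → 1.9744 bits.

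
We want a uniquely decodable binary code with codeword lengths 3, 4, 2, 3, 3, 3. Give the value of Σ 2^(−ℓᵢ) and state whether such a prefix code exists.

With common denominator 2^4 = 16: Σ 2^(−ℓᵢ) = 2/16 + 1/16 + 4/16 + 2/16 + 2/16 + 2/16 = 13/16 = 0.8125.
Kraft's inequality requires Σ ≤ 1; here Σ = 0.8125 ≤ 1, so such a prefix code exists.

0.8125; yes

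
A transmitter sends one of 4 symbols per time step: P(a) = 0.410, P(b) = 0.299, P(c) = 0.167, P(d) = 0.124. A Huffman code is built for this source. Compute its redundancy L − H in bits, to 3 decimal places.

0.028 bits

Entropy H = −Σ p log₂ p ≈ 1.8528 bits.
Huffman merges: 31/250+167/1000→291/1000; 291/1000+299/1000→59/100; 41/100+59/100→1. L = 1881/1000 ≈ 1.8810.
L − H = 1.8810 − 1.8528 = 0.028 bits.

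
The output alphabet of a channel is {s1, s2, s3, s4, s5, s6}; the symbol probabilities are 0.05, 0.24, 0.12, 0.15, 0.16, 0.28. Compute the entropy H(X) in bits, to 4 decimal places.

H = −Σ pᵢ log₂ pᵢ.
−0.05·log₂(0.05) = 0.2161
−0.24·log₂(0.24) = 0.4941
−0.12·log₂(0.12) = 0.3671
−0.15·log₂(0.15) = 0.4105
−0.16·log₂(0.16) = 0.4230
−0.28·log₂(0.28) = 0.5142
Sum ≈ 2.4251 → 2.4251 bits.

2.4251 bits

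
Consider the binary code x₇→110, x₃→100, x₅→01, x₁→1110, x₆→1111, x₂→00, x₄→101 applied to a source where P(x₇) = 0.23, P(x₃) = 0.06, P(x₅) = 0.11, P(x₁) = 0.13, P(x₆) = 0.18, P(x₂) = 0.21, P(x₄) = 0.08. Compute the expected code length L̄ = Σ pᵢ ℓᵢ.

2.99 bits/symbol

L̄ = Σ pᵢ·ℓᵢ = 0.23·3 + 0.06·3 + 0.11·2 + 0.13·4 + 0.18·4 + 0.21·2 + 0.08·3 = 2.99 bits/symbol.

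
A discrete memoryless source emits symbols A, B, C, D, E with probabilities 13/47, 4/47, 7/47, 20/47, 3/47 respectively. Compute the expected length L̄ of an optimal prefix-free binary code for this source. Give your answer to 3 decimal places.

Repeatedly combine the two least-probable nodes; the expected code length is the sum of the merged weights.
merge 3/47 + 4/47 → 7/47
merge 7/47 + 7/47 → 14/47
merge 13/47 + 14/47 → 27/47
merge 20/47 + 27/47 → 1
L = 7/47 + 14/47 + 27/47 + 1 = 95/47 ≈ 2.021 bits/symbol.

2.021 bits/symbol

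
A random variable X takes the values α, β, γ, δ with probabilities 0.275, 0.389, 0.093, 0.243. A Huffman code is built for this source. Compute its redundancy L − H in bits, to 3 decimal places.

Entropy H = −Σ p log₂ p ≈ 1.8567 bits.
Huffman merges: 93/1000+243/1000→42/125; 11/40+42/125→611/1000; 389/1000+611/1000→1. L = 1947/1000 ≈ 1.9470.
L − H = 1.9470 − 1.8567 = 0.090 bits.

0.090 bits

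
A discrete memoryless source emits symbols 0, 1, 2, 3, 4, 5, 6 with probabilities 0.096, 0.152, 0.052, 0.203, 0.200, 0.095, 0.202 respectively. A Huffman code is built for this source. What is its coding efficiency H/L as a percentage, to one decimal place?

Entropy H = −Σ p log₂ p ≈ 2.6796 bits.
Huffman merges: 13/250+19/200→147/1000; 12/125+147/1000→243/1000; 19/125+1/5→44/125; 101/500+203/1000→81/200; 243/1000+44/125→119/200; 81/200+119/200→1. L = 1371/500 ≈ 2.7420.
Efficiency = H/L = 2.6796/2.7420 = 97.7%.

97.7%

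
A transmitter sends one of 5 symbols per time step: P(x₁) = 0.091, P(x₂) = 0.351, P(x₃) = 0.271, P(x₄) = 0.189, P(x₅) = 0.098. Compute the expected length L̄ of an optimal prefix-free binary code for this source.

Repeatedly combine the two least-probable nodes; the expected code length is the sum of the merged weights.
merge 91/1000 + 49/500 → 189/1000
merge 189/1000 + 189/1000 → 189/500
merge 271/1000 + 351/1000 → 311/500
merge 189/500 + 311/500 → 1
L = 189/1000 + 189/500 + 311/500 + 1 = 2189/1000 = 2.189 bits/symbol.

2.189 bits/symbol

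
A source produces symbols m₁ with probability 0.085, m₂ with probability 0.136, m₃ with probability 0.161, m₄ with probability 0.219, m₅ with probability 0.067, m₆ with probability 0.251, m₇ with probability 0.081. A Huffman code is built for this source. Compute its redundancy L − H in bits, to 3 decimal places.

0.025 bits

Entropy H = −Σ p log₂ p ≈ 2.6533 bits.
Huffman merges: 67/1000+81/1000→37/250; 17/200+17/125→221/1000; 37/250+161/1000→309/1000; 219/1000+221/1000→11/25; 251/1000+309/1000→14/25; 11/25+14/25→1. L = 1339/500 ≈ 2.6780.
L − H = 2.6780 − 2.6533 = 0.025 bits.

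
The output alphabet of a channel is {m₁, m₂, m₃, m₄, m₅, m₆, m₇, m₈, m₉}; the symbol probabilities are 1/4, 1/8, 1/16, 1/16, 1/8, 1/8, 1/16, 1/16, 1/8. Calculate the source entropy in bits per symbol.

Each probability is a power of 1/2, so log₂(1/p) is an integer.
H = Σ p·log₂(1/p) = 1/4·2 + 1/8·3 + 1/16·4 + 1/16·4 + 1/8·3 + 1/8·3 + 1/16·4 + 1/16·4 + 1/8·3 = 3 bits.

3 bits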